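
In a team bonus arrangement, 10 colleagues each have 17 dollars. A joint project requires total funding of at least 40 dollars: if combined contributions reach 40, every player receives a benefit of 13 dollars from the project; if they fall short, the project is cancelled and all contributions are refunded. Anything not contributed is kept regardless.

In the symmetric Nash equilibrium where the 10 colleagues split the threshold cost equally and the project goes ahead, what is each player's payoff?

26 dollars

Equal share of the threshold: 40/10 = 4.
At this profile no one gains by cutting their contribution: any cut drops the total below 40, the project is cancelled, contributions are refunded, and the deviator ends with 17, which is less than 17 − 4 + 13 = 26. Contributing more than 4 just wastes the excess. So contributing exactly 4 is a best response.
Each player's payoff: 17 − 4 + 13 = 26.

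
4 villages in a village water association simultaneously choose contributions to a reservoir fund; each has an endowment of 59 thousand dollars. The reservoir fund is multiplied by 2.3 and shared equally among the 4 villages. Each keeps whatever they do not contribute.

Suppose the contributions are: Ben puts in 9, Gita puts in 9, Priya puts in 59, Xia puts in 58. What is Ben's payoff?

Total contributed: 9 + 9 + 59 + 58 = 135.
Each receives 2.3 × 135 / 4 = 77.63 from the reservoir fund.
Ben keeps 59 − 9 = 50, so Ben's payoff is 50 + 77.63 = 127.63.

127.63 thousand dollars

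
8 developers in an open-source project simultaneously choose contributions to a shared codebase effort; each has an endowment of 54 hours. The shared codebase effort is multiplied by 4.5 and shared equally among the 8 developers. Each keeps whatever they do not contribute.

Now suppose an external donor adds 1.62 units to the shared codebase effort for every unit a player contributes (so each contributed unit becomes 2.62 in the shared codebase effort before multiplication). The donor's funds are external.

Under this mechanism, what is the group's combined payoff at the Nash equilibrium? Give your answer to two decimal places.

5093.28 hours

With the mechanism, a contributed unit returns 4.5 × 2.62 / 8 = 1.4738 per unit of net cost to the contributor — now above 1 — so contributing fully is weakly dominant for every player.
At the Nash equilibrium everyone contributes 54. Group total payoff = 4.5 × 2.62 × 432 = 5093.28.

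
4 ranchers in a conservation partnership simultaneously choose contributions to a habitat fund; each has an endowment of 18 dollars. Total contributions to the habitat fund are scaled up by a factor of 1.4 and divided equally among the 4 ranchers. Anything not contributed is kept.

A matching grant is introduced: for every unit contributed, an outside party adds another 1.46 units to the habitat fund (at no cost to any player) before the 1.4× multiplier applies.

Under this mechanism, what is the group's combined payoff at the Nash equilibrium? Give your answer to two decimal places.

72.00 dollars

Even with the mechanism, each unit contributed returns only 1.4 × 2.46 / 4 = 0.8610 per unit of net cost, so contributing nothing is still dominant.
Everyone keeps their endowment and the group total is 4 × 18 = 72.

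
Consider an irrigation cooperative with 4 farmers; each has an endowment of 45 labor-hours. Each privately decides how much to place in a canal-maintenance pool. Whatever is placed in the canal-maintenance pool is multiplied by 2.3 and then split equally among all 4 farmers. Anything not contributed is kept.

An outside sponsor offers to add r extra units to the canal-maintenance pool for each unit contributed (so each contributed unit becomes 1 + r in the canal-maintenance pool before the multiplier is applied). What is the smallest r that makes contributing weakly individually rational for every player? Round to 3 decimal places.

With matching at rate r, one contributed unit becomes (1 + r) in the canal-maintenance pool and returns 2.3 × (1 + r) / 4 to the contributor.
Setting this equal to 1: 1 + r = 4/2.3 = 1.7391.
So the minimum matching rate is r = 1.7391 − 1 = 0.739.

0.739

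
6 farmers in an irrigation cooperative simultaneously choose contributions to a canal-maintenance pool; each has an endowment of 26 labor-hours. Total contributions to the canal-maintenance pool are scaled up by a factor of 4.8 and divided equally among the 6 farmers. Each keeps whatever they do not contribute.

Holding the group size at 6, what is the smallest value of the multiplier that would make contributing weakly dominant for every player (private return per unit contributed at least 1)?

A contributed unit returns (multiplier)/6 to its contributor.
This reaches 1 exactly when the multiplier is 6.

6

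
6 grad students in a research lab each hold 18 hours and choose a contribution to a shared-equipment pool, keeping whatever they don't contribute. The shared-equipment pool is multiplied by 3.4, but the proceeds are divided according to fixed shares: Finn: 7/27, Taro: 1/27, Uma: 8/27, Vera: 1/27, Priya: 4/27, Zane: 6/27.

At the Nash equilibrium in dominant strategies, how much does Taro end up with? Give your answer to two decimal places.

20.27 hours

Each unit j contributes comes back to j as 3.4 × (j's share), so j prefers to contribute only if that share exceeds 1/3.4 = 0.2941; otherwise keeping the unit dominates.
The only share above 0.2941 is Uma's 8/27, contributing 18; the remaining 5 contribute 0. Total contributed: 18.
Taro keeps 18 and receives 3.4 × 18 × 1/27 = 2.27 from the shared-equipment pool, for a payoff of 20.27.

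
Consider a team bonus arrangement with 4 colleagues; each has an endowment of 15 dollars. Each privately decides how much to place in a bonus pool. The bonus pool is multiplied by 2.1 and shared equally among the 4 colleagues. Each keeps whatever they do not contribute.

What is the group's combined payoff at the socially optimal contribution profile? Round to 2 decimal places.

Each contributed unit returns 2.100 to the group as a whole (0.5250 to each of 4 players), which exceeds 1, so the social optimum is full contribution: group total = 2.100 × 60 = 126.00.

126.00 dollars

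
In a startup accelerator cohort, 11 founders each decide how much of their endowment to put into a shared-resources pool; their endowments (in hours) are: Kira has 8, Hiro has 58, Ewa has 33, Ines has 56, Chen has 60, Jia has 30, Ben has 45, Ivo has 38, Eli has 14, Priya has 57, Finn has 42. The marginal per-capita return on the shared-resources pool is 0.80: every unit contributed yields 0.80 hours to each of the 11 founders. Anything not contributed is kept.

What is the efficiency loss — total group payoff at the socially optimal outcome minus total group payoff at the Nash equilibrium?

3439.80 hours

The private return per contributed unit is 0.80 < 1 for everyone, so the Nash equilibrium is zero contribution and the group total is Σ E_j = 8 + 58 + 33 + 56 + 60 + 30 + 45 + 38 + 14 + 57 + 42 = 441.
Each contributed unit returns 8.800 to the group, so the social optimum is full contribution by everyone: group total = 8.800 × 441 = 3880.80.
Efficiency loss = (8.800 − 1) × 441 = 3439.80.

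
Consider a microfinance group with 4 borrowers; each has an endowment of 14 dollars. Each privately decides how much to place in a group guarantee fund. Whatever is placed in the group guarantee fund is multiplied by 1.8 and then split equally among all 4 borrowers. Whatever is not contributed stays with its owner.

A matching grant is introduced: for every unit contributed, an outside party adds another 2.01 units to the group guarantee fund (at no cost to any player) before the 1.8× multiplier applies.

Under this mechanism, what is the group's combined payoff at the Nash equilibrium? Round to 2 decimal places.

303.41 dollars

The effective private return per unit is now 1.8 × 3.01 / 4 = 1.3545 > 1, so every player's dominant strategy flips to full contribution.
So the Nash equilibrium is full contribution by all 4; the group earns 1.8 × 3.01 × 56 = 303.41.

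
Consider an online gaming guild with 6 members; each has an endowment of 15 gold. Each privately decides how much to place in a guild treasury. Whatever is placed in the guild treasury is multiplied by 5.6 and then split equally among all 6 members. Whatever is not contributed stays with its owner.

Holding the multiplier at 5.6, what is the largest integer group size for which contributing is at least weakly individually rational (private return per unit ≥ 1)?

Private return per unit is 5.6/(group size), which is ≥ 1 whenever the group size is ≤ 5.6.
The largest such integer is 5.

5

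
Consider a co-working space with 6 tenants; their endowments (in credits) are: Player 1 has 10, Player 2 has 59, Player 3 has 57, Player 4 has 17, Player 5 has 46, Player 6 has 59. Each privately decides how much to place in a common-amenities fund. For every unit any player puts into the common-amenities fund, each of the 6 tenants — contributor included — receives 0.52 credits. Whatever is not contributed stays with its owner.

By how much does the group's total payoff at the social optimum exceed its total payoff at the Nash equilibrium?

525.76 credits

The private return per contributed unit is 0.52 < 1 for everyone, so the Nash equilibrium is zero contribution and the group total is Σ E_j = 10 + 59 + 57 + 17 + 46 + 59 = 248.
Each contributed unit returns 3.120 to the group, so the social optimum is full contribution by everyone: group total = 3.120 × 248 = 773.76.
Efficiency loss = (3.120 − 1) × 248 = 525.76.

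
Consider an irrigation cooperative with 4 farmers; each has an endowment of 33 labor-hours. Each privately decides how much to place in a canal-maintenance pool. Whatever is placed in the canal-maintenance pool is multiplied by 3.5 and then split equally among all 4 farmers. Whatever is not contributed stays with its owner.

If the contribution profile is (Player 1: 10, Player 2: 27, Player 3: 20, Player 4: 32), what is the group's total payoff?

Total contributed: 10 + 27 + 20 + 32 = 89; total kept: 4 × 33 − 89 = 43.
The canal-maintenance pool pays out 3.5 × 89 = 311.50 in aggregate.
Group total = 43 + 311.50 = 354.50.

354.50 labor-hours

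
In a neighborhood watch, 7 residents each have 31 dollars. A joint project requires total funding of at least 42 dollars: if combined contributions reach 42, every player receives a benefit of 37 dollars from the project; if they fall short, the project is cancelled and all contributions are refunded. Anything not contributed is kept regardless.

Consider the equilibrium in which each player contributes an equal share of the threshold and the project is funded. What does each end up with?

Equal share of the threshold: 42/7 = 6.
At this profile no one gains by cutting their contribution: any cut drops the total below 42, the project is cancelled, contributions are refunded, and the deviator ends with 31, which is less than 31 − 6 + 37 = 62. Contributing more than 6 just wastes the excess. So contributing exactly 6 is a best response.
Each player's payoff: 31 − 6 + 37 = 62.

62 dollars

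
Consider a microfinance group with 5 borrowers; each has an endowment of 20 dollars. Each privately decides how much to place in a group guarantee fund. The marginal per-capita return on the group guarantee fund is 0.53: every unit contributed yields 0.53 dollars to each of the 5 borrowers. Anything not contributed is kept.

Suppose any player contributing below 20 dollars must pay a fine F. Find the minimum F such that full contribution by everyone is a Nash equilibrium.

9.40 dollars

Given the others contribute fully, the best deviation is to contribute 0 (any partial contribution still incurs the fine and gives up units whose private return 0.53 is below 1).
Deviating from 20 to 0 saves 20 dollars but forfeits the deviator's share of the drop in the group guarantee fund: 0.53 × 20 = 10.60.
So the deviation gain is 20 − 10.60 = 9.40, and the fine must be at least 9.40 dollars to wipe it out.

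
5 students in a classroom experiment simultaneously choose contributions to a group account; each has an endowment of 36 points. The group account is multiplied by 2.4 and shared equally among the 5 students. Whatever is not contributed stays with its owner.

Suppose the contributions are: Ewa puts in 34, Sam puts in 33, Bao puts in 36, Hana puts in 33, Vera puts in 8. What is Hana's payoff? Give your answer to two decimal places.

Total contributed: 34 + 33 + 36 + 33 + 8 = 144.
Each receives 2.4 × 144 / 5 = 69.12 from the group account.
Hana keeps 36 − 33 = 3, so Hana's payoff is 3 + 69.12 = 72.12.

72.12 points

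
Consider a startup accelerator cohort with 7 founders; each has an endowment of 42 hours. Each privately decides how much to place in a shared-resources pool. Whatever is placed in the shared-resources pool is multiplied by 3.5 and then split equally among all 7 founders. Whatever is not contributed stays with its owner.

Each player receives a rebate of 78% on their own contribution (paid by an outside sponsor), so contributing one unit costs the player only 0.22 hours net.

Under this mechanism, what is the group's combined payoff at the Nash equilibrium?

Under the mechanism each unit contributed yields (3.5/7) / 0.22 = 2.2727 back to its contributor per unit of net cost, which exceeds 1, making full contribution the dominant choice for everyone.
At the Nash equilibrium everyone contributes 42. Group total payoff = 7 × (42 × 0.78 + 3.5 × 42) = 1258.32.

1258.32 hours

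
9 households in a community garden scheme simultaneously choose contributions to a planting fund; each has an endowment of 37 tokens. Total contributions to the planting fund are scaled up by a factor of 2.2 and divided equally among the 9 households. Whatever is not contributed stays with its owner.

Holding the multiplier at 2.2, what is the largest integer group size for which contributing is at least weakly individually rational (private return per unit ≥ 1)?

2

Private return per unit is 2.2/(group size), which is ≥ 1 whenever the group size is ≤ 2.2.
The largest such integer is 2.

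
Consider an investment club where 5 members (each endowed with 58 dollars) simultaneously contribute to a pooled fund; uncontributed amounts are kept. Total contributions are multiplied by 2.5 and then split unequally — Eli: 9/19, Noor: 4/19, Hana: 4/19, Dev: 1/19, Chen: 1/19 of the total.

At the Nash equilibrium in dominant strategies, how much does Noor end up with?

88.53 dollars

Player j's private return per contributed unit is 2.5 × (j's share). Contributing is weakly dominant for j when that share is at least 1/2.5 = 0.4000, and contributing 0 is dominant otherwise.
Only Eli (9/19) clears that bar, contributing 58; the remaining 4 contribute 0. Total contributed: 58.
Noor keeps 58 and receives 2.5 × 58 × 4/19 = 30.53 from the pooled fund, for a payoff of 88.53.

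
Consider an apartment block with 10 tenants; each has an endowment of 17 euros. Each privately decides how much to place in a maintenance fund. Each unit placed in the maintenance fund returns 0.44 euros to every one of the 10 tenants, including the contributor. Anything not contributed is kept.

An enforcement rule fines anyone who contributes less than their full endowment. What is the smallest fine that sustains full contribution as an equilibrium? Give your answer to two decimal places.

Given the others contribute fully, the best deviation is to contribute 0 (any partial contribution still incurs the fine and gives up units whose private return 0.44 is below 1).
Deviating from 17 to 0 saves 17 euros but forfeits the deviator's share of the drop in the maintenance fund: 0.44 × 17 = 7.48.
So the deviation gain is 17 − 7.48 = 9.52, and the fine must be at least 9.52 euros to wipe it out.

9.52 euros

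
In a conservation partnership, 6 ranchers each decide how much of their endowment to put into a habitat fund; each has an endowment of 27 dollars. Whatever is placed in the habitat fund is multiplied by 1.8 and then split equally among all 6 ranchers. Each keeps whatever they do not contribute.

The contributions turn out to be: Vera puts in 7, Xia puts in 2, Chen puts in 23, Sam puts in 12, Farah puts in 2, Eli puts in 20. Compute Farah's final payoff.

Total contributed: 7 + 2 + 23 + 12 + 2 + 20 = 66.
Each receives 1.8 × 66 / 6 = 19.80 from the habitat fund.
Farah keeps 27 − 2 = 25, so Farah's payoff is 25 + 19.80 = 44.80.

44.80 dollars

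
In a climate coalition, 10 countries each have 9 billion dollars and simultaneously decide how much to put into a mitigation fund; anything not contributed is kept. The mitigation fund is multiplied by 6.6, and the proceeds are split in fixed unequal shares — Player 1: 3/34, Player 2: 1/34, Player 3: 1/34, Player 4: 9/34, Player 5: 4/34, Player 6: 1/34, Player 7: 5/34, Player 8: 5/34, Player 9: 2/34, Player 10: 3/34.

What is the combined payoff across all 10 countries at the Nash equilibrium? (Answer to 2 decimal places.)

Each unit j contributes comes back to j as 6.6 × (j's share), so j prefers to contribute only if that share exceeds 1/6.6 = 0.1515; otherwise keeping the unit dominates.
Only Player 4 (9/34) clears that bar, contributing 9; the remaining 9 contribute 0. Total contributed: 9.
The mitigation fund pays out 6.6 × 9 = 59.40 in total (split across the unequal shares, but the aggregate is all that matters for the group sum).
The 9 free-riders keep 9 each, adding 81. Group total = 81 + 59.40 = 140.40.

140.40 billion dollars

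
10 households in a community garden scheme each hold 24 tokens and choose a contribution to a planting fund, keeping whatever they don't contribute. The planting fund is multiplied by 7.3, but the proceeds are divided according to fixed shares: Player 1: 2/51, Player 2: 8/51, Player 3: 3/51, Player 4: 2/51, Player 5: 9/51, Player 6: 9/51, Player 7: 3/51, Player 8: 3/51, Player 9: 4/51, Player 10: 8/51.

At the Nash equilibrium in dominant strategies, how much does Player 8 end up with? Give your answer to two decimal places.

65.22 tokens

A player with share s gets back 7.3·s per unit contributed, so full contribution is dominant for anyone with s > 1/7.3 = 0.1370 and zero contribution is dominant for anyone below.
The shares above 0.1370 belong to Player 2, Player 5, Player 6 and Player 10, contributing 24 each; the remaining 6 contribute 0. Total contributed: 96.
Player 8 keeps 24 and receives 7.3 × 96 × 3/51 = 41.22 from the planting fund, for a payoff of 65.22.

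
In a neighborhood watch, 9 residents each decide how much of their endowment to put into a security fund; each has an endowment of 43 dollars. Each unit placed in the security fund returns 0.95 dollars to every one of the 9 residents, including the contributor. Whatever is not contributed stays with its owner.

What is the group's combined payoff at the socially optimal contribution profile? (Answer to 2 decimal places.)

3308.85 dollars

Each contributed unit returns 8.550 to the group as a whole (0.95 to each of 9 players), which exceeds 1, so the social optimum is full contribution: group total = 8.550 × 387 = 3308.85.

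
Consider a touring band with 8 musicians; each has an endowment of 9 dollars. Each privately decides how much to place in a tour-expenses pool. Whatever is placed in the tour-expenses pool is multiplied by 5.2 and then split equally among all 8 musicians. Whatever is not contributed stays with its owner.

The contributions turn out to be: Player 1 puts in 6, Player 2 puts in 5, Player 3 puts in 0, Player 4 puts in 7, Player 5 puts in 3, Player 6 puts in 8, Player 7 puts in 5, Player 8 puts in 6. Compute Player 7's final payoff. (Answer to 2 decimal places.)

Total contributed: 6 + 5 + 0 + 7 + 3 + 8 + 5 + 6 = 40.
Each receives 5.2 × 40 / 8 = 26.00 from the tour-expenses pool.
Player 7 keeps 9 − 5 = 4, so Player 7's payoff is 4 + 26.00 = 30.00.

30.00 dollars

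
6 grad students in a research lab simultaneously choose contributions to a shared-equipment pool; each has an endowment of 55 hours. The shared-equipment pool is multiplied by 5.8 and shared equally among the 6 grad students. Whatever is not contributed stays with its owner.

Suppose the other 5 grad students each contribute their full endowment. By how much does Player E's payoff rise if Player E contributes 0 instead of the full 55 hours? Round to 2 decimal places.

Switching from a contribution of 55 to 0 lets Player E keep an extra 55 hours, but lowers the shared-equipment pool by 55, which costs Player E their own share of that drop: 5.8/6 × 55 = 53.17.
Net gain = 55 − 53.17 = 1.83. The private return per contributed unit (0.9667) is below 1, so free-riding is indeed the best response regardless of what the others do.

1.83 hours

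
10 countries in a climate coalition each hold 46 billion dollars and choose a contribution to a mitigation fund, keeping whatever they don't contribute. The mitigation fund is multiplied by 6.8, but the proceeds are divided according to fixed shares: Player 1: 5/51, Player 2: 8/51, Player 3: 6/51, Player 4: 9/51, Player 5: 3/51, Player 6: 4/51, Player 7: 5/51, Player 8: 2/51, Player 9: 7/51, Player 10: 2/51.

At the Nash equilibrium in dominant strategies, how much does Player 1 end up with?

107.33 billion dollars

For player j, contributing a unit is worthwhile iff 6.8 × (j's share) ≥ 1, i.e. iff j's share is at least 0.1471.
Player 2 and Player 4 are above the threshold, contributing 46 each; the remaining 8 contribute 0. Total contributed: 92.
Player 1 keeps 46 and receives 6.8 × 92 × 5/51 = 61.33 from the mitigation fund, for a payoff of 107.33.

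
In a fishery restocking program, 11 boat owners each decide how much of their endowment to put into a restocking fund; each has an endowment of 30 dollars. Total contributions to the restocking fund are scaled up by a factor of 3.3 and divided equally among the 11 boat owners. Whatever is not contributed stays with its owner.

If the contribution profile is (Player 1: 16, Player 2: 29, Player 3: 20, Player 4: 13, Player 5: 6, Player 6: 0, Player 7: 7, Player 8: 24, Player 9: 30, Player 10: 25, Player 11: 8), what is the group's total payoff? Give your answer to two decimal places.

Total contributed: 16 + 29 + 20 + 13 + 6 + 0 + 7 + 24 + 30 + 25 + 8 = 178; total kept: 11 × 30 − 178 = 152.
The restocking fund pays out 3.3 × 178 = 587.40 in aggregate.
Group total = 152 + 587.40 = 739.40.

739.40 dollars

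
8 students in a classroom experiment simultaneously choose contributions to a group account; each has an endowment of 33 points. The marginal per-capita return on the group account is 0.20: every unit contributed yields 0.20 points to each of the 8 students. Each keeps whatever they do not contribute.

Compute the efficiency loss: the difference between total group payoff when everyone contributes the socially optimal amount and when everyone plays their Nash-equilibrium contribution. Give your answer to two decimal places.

The private return per contributed unit is 0.20 < 1, so contributing 0 is dominant for every player. At the Nash equilibrium everyone keeps their 33, and the group total is 8 × 33 = 264.
Each contributed unit returns 1.600 to the group as a whole (0.20 to each of 8 players), which exceeds 1, so the social optimum is full contribution: group total = 1.600 × 264 = 422.40.
Efficiency loss = 422.40 − 264 = 158.40.

158.40 points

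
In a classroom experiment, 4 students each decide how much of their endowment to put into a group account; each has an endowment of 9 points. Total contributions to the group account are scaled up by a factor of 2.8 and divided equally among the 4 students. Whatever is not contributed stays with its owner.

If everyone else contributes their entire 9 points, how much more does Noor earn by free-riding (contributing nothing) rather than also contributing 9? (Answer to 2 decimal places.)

Switching from a contribution of 9 to 0 lets Noor keep an extra 9 points, but lowers the group account by 9, which costs Noor their own share of that drop: 2.8/4 × 9 = 6.30.
Net gain = 9 − 6.30 = 2.70. The private return per contributed unit (0.7000) is below 1, so free-riding is indeed the best response regardless of what the others do.

2.70 points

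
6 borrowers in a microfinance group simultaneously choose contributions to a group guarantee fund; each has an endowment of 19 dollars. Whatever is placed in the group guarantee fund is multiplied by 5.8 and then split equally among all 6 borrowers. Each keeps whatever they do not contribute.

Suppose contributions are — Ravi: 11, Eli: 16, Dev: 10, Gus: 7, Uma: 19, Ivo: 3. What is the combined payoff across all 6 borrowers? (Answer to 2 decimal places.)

430.80 dollars

Total contributed: 11 + 16 + 10 + 7 + 19 + 3 = 66; total kept: 6 × 19 − 66 = 48.
The group guarantee fund pays out 5.8 × 66 = 382.80 in aggregate.
Group total = 48 + 382.80 = 430.80.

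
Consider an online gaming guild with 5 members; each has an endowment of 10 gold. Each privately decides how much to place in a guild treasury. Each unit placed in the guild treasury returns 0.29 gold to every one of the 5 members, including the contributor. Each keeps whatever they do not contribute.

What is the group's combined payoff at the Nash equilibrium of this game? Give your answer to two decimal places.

50.00 gold

The private return per contributed unit is 0.29 < 1, so contributing 0 is dominant for every player. At the Nash equilibrium everyone keeps their 10, and the group total is 5 × 10 = 50.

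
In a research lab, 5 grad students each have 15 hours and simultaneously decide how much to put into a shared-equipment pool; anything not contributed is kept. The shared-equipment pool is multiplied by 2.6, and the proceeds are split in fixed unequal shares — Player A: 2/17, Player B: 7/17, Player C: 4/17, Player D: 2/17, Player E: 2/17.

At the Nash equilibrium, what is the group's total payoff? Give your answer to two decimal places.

Each unit j contributes comes back to j as 2.6 × (j's share), so j prefers to contribute only if that share exceeds 1/2.6 = 0.3846; otherwise keeping the unit dominates.
The only share above 0.3846 is Player B's 7/17, contributing 15; the remaining 4 contribute 0. Total contributed: 15.
The shared-equipment pool pays out 2.6 × 15 = 39.00 in total (split across the unequal shares, but the aggregate is all that matters for the group sum).
The 4 free-riders keep 15 each, adding 60. Group total = 60 + 39.00 = 99.00.

99.00 hours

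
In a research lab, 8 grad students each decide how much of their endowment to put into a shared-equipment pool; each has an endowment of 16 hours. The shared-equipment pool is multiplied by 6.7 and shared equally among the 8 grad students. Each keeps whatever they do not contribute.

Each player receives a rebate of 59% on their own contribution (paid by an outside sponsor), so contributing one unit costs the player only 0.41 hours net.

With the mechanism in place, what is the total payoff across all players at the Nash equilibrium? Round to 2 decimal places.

Under the mechanism each unit contributed yields (6.7/8) / 0.41 = 2.0427 back to its contributor per unit of net cost, which exceeds 1, making full contribution the dominant choice for everyone.
At the Nash equilibrium everyone contributes 16. Group total payoff = 8 × (16 × 0.59 + 6.7 × 16) = 933.12.

933.12 hours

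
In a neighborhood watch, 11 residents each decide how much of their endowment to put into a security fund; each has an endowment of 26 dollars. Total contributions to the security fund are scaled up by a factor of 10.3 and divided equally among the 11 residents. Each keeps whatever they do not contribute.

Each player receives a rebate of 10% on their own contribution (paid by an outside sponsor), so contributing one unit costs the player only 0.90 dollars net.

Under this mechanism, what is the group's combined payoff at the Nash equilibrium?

With the mechanism, a contributed unit returns (10.3/11) / 0.90 = 1.0404 per unit of net cost to the contributor — now above 1 — so contributing fully is weakly dominant for every player.
So the Nash equilibrium is full contribution by all 11; the group earns 11 × (26 × 0.10 + 10.3 × 26) = 2974.40.

2974.40 dollars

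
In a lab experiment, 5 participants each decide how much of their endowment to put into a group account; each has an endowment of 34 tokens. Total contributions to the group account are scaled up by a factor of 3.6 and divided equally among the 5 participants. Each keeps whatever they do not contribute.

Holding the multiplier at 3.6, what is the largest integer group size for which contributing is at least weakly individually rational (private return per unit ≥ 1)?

Private return per unit is 3.6/(group size), which is ≥ 1 whenever the group size is ≤ 3.6.
The largest such integer is 3.

3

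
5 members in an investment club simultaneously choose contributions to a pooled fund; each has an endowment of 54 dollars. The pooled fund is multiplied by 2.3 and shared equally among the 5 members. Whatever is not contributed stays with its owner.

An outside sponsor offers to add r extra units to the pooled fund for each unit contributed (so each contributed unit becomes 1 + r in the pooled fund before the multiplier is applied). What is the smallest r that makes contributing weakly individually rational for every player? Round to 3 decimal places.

With matching at rate r, one contributed unit becomes (1 + r) in the pooled fund and returns 2.3 × (1 + r) / 5 to the contributor.
Setting this equal to 1: 1 + r = 5/2.3 = 2.1739.
So the minimum matching rate is r = 2.1739 − 1 = 1.174.

1.174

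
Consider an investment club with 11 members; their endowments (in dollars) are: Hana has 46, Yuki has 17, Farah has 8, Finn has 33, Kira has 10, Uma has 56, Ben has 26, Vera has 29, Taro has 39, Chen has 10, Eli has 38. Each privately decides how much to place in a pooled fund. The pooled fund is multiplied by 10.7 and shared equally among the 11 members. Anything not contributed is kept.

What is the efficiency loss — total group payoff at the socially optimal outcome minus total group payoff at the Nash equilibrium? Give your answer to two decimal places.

The private return per contributed unit is 10.7/11 = 0.9727 < 1 for every player regardless of endowment, so the Nash equilibrium is zero contribution and the group total is Σ E_j = 46 + 17 + 8 + 33 + 10 + 56 + 26 + 29 + 39 + 10 + 38 = 312.
Each contributed unit returns 10.700 to the group, so the social optimum is full contribution by everyone: group total = 10.700 × 312 = 3338.40.
Efficiency loss = (10.700 − 1) × 312 = 3026.40.

3026.40 dollars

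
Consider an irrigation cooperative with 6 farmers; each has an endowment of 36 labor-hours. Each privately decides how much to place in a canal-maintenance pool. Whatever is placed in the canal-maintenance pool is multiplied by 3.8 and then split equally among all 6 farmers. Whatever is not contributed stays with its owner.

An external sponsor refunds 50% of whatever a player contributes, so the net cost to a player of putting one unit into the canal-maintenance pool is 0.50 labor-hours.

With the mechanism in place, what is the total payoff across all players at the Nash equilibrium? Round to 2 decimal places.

The effective private return per unit is now (3.8/6) / 0.50 = 1.2667 > 1, so every player's dominant strategy flips to full contribution.
So the Nash equilibrium is full contribution by all 6; the group earns 6 × (36 × 0.50 + 3.8 × 36) = 928.80.

928.80 labor-hours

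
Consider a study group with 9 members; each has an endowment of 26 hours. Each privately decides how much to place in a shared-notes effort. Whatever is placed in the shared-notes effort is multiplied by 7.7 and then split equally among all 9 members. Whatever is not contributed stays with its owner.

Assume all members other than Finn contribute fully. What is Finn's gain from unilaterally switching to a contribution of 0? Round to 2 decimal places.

3.76 hours

Switching from a contribution of 26 to 0 lets Finn keep an extra 26 hours, but lowers the shared-notes effort by 26, which costs Finn their own share of that drop: 7.7/9 × 26 = 22.24.
Net gain = 26 − 22.24 = 3.76. The private return per contributed unit (0.8556) is below 1, so free-riding is indeed the best response regardless of what the others do.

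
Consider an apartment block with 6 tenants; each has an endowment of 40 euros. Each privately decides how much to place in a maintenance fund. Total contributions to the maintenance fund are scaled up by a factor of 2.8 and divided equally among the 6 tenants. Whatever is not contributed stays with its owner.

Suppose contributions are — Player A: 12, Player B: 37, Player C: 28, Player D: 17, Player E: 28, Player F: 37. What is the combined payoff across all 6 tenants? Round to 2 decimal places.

Total contributed: 12 + 37 + 28 + 17 + 28 + 37 = 159; total kept: 6 × 40 − 159 = 81.
The maintenance fund pays out 2.8 × 159 = 445.20 in aggregate.
Group total = 81 + 445.20 = 526.20.

526.20 euros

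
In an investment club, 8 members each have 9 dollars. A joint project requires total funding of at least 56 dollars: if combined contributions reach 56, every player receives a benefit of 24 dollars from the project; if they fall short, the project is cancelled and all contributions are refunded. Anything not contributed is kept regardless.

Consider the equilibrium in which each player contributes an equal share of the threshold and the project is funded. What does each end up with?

Equal share of the threshold: 56/8 = 7.
At this profile no one gains by cutting their contribution: any cut drops the total below 56, the project is cancelled, contributions are refunded, and the deviator ends with 9, which is less than 9 − 7 + 24 = 26. Contributing more than 7 just wastes the excess. So contributing exactly 7 is a best response.
Each player's payoff: 9 − 7 + 24 = 26.

26 dollars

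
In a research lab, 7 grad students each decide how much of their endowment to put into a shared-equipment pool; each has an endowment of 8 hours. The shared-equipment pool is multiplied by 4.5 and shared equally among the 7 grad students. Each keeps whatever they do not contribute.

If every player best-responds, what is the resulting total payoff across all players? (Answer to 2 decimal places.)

Each contributed unit returns 4.5/7 = 0.6429 to its contributor — below 1 — so contributing 0 is dominant for every player. At the Nash equilibrium everyone keeps their 8, and the group total is 7 × 8 = 56.

56.00 hours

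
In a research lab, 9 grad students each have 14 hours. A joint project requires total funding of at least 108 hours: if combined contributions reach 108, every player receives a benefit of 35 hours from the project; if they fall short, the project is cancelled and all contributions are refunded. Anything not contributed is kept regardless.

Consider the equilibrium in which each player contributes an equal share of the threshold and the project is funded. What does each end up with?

Equal share of the threshold: 108/9 = 12.
At this profile no one gains by cutting their contribution: any cut drops the total below 108, the project is cancelled, contributions are refunded, and the deviator ends with 14, which is less than 14 − 12 + 35 = 37. Contributing more than 12 just wastes the excess. So contributing exactly 12 is a best response.
Each player's payoff: 14 − 12 + 35 = 37.

37 hours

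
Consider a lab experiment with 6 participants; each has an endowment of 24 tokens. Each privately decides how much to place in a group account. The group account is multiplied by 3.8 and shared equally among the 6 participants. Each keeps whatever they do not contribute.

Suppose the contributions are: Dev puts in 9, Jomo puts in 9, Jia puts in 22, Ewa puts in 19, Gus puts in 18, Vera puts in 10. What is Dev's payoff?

Total contributed: 9 + 9 + 22 + 19 + 18 + 10 = 87.
Each receives 3.8 × 87 / 6 = 55.10 from the group account.
Dev keeps 24 − 9 = 15, so Dev's payoff is 15 + 55.10 = 70.10.

70.10 tokens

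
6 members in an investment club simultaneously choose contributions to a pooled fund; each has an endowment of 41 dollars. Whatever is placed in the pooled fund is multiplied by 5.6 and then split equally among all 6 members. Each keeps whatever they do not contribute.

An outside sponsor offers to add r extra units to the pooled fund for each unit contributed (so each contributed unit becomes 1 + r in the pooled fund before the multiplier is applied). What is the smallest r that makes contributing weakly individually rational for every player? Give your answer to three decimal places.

With matching at rate r, one contributed unit becomes (1 + r) in the pooled fund and returns 5.6 × (1 + r) / 6 to the contributor.
Setting this equal to 1: 1 + r = 6/5.6 = 1.0714.
So the minimum matching rate is r = 1.0714 − 1 = 0.071.

0.071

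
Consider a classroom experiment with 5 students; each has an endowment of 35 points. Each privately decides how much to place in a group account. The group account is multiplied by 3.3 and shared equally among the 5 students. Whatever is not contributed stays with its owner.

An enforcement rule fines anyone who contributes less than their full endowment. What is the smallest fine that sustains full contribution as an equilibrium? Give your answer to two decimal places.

11.90 points

Given the others contribute fully, the best deviation is to contribute 0 (any partial contribution still incurs the fine and gives up units whose private return 0.6600 is below 1).
Deviating from 35 to 0 saves 35 points but forfeits the deviator's share of the drop in the group account: 3.3/5 × 35 = 23.10.
So the deviation gain is 35 − 23.10 = 11.90, and the fine must be at least 11.90 points to wipe it out.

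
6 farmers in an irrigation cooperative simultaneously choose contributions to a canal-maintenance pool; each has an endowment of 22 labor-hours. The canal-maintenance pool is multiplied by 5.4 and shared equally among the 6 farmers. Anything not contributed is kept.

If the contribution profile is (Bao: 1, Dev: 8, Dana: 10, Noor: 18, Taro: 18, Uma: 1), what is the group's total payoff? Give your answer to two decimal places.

378.40 labor-hours

Total contributed: 1 + 8 + 10 + 18 + 18 + 1 = 56; total kept: 6 × 22 − 56 = 76.
The canal-maintenance pool pays out 5.4 × 56 = 302.40 in aggregate.
Group total = 76 + 302.40 = 378.40.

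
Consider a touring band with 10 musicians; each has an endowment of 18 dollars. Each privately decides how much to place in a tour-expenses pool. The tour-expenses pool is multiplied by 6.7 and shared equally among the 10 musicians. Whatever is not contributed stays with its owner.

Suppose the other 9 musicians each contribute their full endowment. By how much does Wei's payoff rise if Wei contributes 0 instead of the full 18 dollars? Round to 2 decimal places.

5.94 dollars

Switching from a contribution of 18 to 0 lets Wei keep an extra 18 dollars, but lowers the tour-expenses pool by 18, which costs Wei their own share of that drop: 6.7/10 × 18 = 12.06.
Net gain = 18 − 12.06 = 5.94. The private return per contributed unit (0.6700) is below 1, so free-riding is indeed the best response regardless of what the others do.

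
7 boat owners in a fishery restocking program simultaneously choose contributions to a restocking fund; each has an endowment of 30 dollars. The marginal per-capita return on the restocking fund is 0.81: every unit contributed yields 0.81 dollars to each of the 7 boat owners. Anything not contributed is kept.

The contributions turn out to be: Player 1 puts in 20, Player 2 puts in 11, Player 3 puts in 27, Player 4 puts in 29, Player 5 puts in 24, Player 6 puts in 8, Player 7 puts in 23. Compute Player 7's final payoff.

122.02 dollars

Total contributed: 20 + 11 + 27 + 29 + 24 + 8 + 23 = 142.
Each receives 0.81 × 142 = 115.02 from the restocking fund.
Player 7 keeps 30 − 23 = 7, so Player 7's payoff is 7 + 115.02 = 122.02.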